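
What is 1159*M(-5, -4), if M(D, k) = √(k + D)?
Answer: 3477*I ≈ 3477.0*I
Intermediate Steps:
M(D, k) = √(D + k)
1159*M(-5, -4) = 1159*√(-5 - 4) = 1159*√(-9) = 1159*(3*I) = 3477*I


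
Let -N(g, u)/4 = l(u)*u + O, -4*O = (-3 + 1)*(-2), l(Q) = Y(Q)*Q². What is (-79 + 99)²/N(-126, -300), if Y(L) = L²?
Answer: 100/2430000000001 ≈ 4.1152e-11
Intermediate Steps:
l(Q) = Q⁴ (l(Q) = Q²*Q² = Q⁴)
O = -1 (O = -(-3 + 1)*(-2)/4 = -(-1)*(-2)/2 = -¼*4 = -1)
N(g, u) = 4 - 4*u⁵ (N(g, u) = -4*(u⁴*u - 1) = -4*(u⁵ - 1) = -4*(-1 + u⁵) = 4 - 4*u⁵)
(-79 + 99)²/N(-126, -300) = (-79 + 99)²/(4 - 4*(-300)⁵) = 20²/(4 - 4*(-2430000000000)) = 400/(4 + 9720000000000) = 400/9720000000004 = 400*(1/9720000000004) = 100/2430000000001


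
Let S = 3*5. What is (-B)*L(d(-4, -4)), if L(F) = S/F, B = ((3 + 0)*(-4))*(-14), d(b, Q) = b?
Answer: 630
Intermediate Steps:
B = 168 (B = (3*(-4))*(-14) = -12*(-14) = 168)
S = 15
L(F) = 15/F
(-B)*L(d(-4, -4)) = (-1*168)*(15/(-4)) = -2520*(-1)/4 = -168*(-15/4) = 630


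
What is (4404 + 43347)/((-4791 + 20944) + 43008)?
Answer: 47751/59161 ≈ 0.80714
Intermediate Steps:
(4404 + 43347)/((-4791 + 20944) + 43008) = 47751/(16153 + 43008) = 47751/59161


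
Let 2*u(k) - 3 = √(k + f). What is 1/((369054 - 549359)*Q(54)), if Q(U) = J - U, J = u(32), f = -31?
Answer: 1/9375860 ≈ 1.0666e-7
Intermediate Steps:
u(k) = 3/2 + √(-31 + k)/2 (u(k) = 3/2 + √(k - 31)/2 = 3/2 + √(-31 + k)/2)
J = 2 (J = 3/2 + √(-31 + 32)/2 = 3/2 + √1/2 = 3/2 + (½)*1 = 3/2 + ½ = 2)
Q(U) = 2 - U
1/((369054 - 549359)*Q(54)) = 1/((369054 - 549359)*(2 - 1*54)) = 1/((-180305)*(2 - 54)) = -1/180305/(-52) = -1/180305*(-1/52) = 1/9375860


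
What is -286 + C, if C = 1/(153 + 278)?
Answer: -123265/431 ≈ -286.00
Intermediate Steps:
C = 1/431 ≈ 0.0023202
-286 + C = -286 + 1/431 = -123265/431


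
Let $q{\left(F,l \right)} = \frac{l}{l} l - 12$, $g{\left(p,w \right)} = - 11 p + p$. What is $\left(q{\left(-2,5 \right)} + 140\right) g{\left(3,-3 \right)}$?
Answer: $-3990$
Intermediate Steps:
$g{\left(p,w \right)} = - 10 p$
$q{\left(F,l \right)} = -12 + l$ ($q{\left(F,l \right)} = 1 l - 12 = l - 12 = -12 + l$)
$\left(q{\left(-2,5 \right)} + 140\right) g{\left(3,-3 \right)} = \left(\left(-12 + 5\right) + 140\right) \left(\left(-10\right) 3\right) = \left(-7 + 140\right) \left(-30\right) = 133 \left(-30\right) = -3990$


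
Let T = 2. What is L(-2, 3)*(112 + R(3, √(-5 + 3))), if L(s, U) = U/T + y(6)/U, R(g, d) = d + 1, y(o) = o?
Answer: 791/2 + 7*I*√2/2 ≈ 395.5 + 4.9497*I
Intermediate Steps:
R(g, d) = 1 + d
L(s, U) = U/2 + 6/U
L(-2, 3)*(112 + R(3, √(-5 + 3))) = ((½)*3 + 6/3)*(112 + (1 + √(-5 + 3))) = (3/2 + 6*(⅓))*(112 + (1 + √(-2))) = (3/2 + 2)*(112 + (1 + I*√2)) = 7*(113 + I*√2)/2 = 791/2 + 7*I*√2/2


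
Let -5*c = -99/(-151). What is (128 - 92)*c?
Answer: -3564/755 ≈ -4.7205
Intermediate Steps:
c = -99/755 (c = -(-99)/(5*(-151)) = -(-99)*(-1)/(5*151) = -⅕*99/151 = -99/755 ≈ -0.13113)
(128 - 92)*c = (128 - 92)*(-99/755) = 36*(-99/755) = -3564/755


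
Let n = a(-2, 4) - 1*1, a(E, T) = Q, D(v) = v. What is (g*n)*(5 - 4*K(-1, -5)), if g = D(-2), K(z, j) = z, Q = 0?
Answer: 18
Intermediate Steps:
a(E, T) = 0
g = -2
n = -1 (n = 0 - 1*1 = 0 - 1 = -1)
(g*n)*(5 - 4*K(-1, -5)) = (-2*(-1))*(5 - 4*(-1)) = 2*(5 + 4) = 2*9 = 18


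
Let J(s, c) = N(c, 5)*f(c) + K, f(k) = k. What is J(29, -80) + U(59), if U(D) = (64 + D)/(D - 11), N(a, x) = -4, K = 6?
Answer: 5257/16 ≈ 328.56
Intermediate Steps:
J(s, c) = 6 - 4*c (J(s, c) = -4*c + 6 = 6 - 4*c)
U(D) = (64 + D)/(-11 + D)
J(29, -80) + U(59) = (6 - 4*(-80)) + (64 + 59)/(-11 + 59) = (6 + 320) + 123/48 = 326 + (1/48)*123 = 326 + 41/16 = 5257/16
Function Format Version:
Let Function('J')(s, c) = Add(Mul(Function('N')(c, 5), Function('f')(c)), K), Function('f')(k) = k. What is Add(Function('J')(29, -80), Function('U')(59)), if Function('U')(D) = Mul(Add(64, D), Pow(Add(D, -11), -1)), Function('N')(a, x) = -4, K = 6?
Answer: Rational(5257, 16) ≈ 328.56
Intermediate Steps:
Function('J')(s, c) = Add(6, Mul(-4, c)) (Function('J')(s, c) = Add(Mul(-4, c), 6) = Add(6, Mul(-4, c)))
Function('U')(D) = Mul(Pow(Add(-11, D), -1), Add(64, D)) (Function('U')(D) = Mul(Add(64, D), Pow(Add(-11, D), -1)) = Mul(Pow(Add(-11, D), -1), Add(64, D)))
Add(Function('J')(29, -80), Function('U')(59)) = Add(Add(6, Mul(-4, -80)), Mul(Pow(Add(-11, 59), -1), Add(64, 59))) = Add(Add(6, 320), Mul(Pow(48, -1), 123)) = Add(326, Mul(Rational(1, 48), 123)) = Add(326, Rational(41, 16)) = Rational(5257, 16)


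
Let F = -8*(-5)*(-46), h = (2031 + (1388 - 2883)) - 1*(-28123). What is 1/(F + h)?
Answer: 1/26819 ≈ 3.7287e-5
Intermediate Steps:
h = 28659 (h = (2031 - 1495) + 28123 = 536 + 28123 = 28659)
F = -1840 (F = 40*(-46) = -1840)
1/(F + h) = 1/(-1840 + 28659) = 1/26819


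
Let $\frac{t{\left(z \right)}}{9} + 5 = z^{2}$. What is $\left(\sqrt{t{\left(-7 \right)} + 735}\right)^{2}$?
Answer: $1131$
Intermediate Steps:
$t{\left(z \right)} = -45 + 9 z^{2}$
$\left(\sqrt{t{\left(-7 \right)} + 735}\right)^{2} = \left(\sqrt{\left(-45 + 9 \left(-7\right)^{2}\right) + 735}\right)^{2} = \left(\sqrt{\left(-45 + 9 \cdot 49\right) + 735}\right)^{2} = \left(\sqrt{\left(-45 + 441\right) + 735}\right)^{2} = \left(\sqrt{396 + 735}\right)^{2} = \left(\sqrt{1131}\right)^{2} = 1131$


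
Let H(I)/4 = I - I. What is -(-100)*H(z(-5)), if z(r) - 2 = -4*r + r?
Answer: 0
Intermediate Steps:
z(r) = 2 - 3*r (z(r) = 2 + (-4*r + r) = 2 - 3*r)
H(I) = 0 (H(I) = 4*(I - I) = 4*0 = 0)
-(-100)*H(z(-5)) = -(-100)*0 = -20*0 = 0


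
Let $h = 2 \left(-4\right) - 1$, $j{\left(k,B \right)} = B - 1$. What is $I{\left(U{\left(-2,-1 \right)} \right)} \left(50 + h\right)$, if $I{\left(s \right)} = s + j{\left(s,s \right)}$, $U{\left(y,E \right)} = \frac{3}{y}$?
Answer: $-164$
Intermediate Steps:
$j{\left(k,B \right)} = -1 + B$
$I{\left(s \right)} = -1 + 2 s$ ($I{\left(s \right)} = s + \left(-1 + s\right) = -1 + 2 s$)
$h = -9$ ($h = -8 - 1 = -9$)
$I{\left(U{\left(-2,-1 \right)} \right)} \left(50 + h\right) = \left(-1 + 2 \frac{3}{-2}\right) \left(50 - 9\right) = \left(-1 + 2 \cdot 3 \left(- \frac{1}{2}\right)\right) 41 = \left(-1 + 2 \left(- \frac{3}{2}\right)\right) 41 = \left(-1 - 3\right) 41 = \left(-4\right) 41 = -164$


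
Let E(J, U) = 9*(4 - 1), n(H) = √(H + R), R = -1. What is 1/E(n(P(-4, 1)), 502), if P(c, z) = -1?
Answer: 1/27 ≈ 0.037037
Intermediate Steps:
n(H) = √(-1 + H) (n(H) = √(H - 1) = √(-1 + H))
E(J, U) = 27 (E(J, U) = 9*3 = 27)
1/E(n(P(-4, 1)), 502) = 1/27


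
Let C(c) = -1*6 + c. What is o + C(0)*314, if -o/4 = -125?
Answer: -1384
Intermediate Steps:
C(c) = -6 + c
o = 500 (o = -4*(-125) = 500)
o + C(0)*314 = 500 + (-6 + 0)*314 = 500 - 6*314 = 500 - 1884 = -1384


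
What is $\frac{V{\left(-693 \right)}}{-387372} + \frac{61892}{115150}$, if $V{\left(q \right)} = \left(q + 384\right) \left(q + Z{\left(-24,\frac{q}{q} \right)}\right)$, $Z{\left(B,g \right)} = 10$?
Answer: $- \frac{54472371}{7434314300} \approx -0.0073272$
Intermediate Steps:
$V{\left(q \right)} = \left(10 + q\right) \left(384 + q\right)$ ($V{\left(q \right)} = \left(q + 384\right) \left(q + 10\right) = \left(384 + q\right) \left(10 + q\right) = \left(10 + q\right) \left(384 + q\right)$)
$\frac{V{\left(-693 \right)}}{-387372} + \frac{61892}{115150} = \frac{3840 + \left(-693\right)^{2} + 394 \left(-693\right)}{-387372} + \frac{61892}{115150} = \left(3840 + 480249 - 273042\right) \left(- \frac{1}{387372}\right) + 61892 \cdot \frac{1}{115150} = 211047 \left(- \frac{1}{387372}\right) + \frac{30946}{57575} = - \frac{70349}{129124} + \frac{30946}{57575} = - \frac{54472371}{7434314300}$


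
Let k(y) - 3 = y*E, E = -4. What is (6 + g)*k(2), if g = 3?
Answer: -45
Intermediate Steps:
k(y) = 3 - 4*y (k(y) = 3 + y*(-4) = 3 - 4*y)
(6 + g)*k(2) = (6 + 3)*(3 - 4*2) = 9*(3 - 8) = 9*(-5) = -45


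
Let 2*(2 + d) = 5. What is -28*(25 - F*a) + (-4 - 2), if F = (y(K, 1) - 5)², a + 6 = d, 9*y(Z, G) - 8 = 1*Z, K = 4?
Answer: -24988/9 ≈ -2776.4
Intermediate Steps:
y(Z, G) = 8/9 + Z/9 (y(Z, G) = 8/9 + (1*Z)/9 = 8/9 + Z/9)
d = ½ (d = -2 + (½)*5 = -2 + 5/2 = ½ ≈ 0.50000)
a = -11/2 (a = -6 + ½ = -11/2 ≈ -5.5000)
F = 121/9 (F = ((8/9 + (⅑)*4) - 5)² = ((8/9 + 4/9) - 5)² = (4/3 - 5)² = (-11/3)² = 121/9 ≈ 13.444)
-28*(25 - F*a) + (-4 - 2) = -28*(25 - 121*(-11)/(9*2)) + (-4 - 2) = -28*(25 - 1*(-1331/18)) - 6 = -28*(25 + 1331/18) - 6 = -28*1781/18 - 6 = -24934/9 - 6 = -24988/9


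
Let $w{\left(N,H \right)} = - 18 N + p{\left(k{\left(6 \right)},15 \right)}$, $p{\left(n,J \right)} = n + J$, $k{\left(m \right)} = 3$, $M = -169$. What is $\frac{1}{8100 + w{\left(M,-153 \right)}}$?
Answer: $\frac{1}{11160} \approx 8.9606 \cdot 10^{-5}$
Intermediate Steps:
$p{\left(n,J \right)} = J + n$
$w{\left(N,H \right)} = 18 - 18 N$ ($w{\left(N,H \right)} = - 18 N + \left(15 + 3\right) = - 18 N + 18 = 18 - 18 N$)
$\frac{1}{8100 + w{\left(M,-153 \right)}} = \frac{1}{8100 + \left(18 - -3042\right)} = \frac{1}{8100 + \left(18 + 3042\right)} = \frac{1}{8100 + 3060} = \frac{1}{11160}$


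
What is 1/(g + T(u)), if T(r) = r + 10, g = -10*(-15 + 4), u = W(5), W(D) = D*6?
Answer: 1/150 ≈ 0.0066667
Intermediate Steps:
W(D) = 6*D
u = 30 (u = 6*5 = 30)
g = 110 (g = -10*(-11) = 110)
T(r) = 10 + r
1/(g + T(u)) = 1/(110 + (10 + 30)) = 1/(110 + 40) = 1/150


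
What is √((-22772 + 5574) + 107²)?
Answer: I*√5749 ≈ 75.822*I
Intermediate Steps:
√((-22772 + 5574) + 107²) = √(-17198 + 11449) = √(-5749) = I*√5749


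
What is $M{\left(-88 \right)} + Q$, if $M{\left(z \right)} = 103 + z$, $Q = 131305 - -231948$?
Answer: $363268$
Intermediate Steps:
$Q = 363253$ ($Q = 131305 + 231948 = 363253$)
$M{\left(-88 \right)} + Q = \left(103 - 88\right) + 363253 = 15 + 363253 = 363268$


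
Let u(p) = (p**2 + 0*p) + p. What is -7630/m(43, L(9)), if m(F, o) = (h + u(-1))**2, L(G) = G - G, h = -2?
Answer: -3815/2 ≈ -1907.5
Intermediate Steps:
u(p) = p + p**2 (u(p) = (p**2 + 0) + p = p**2 + p = p + p**2)
L(G) = 0
m(F, o) = 4 (m(F, o) = (-2 - (1 - 1))**2 = (-2 - 1*0)**2 = (-2 + 0)**2 = (-2)**2 = 4)
-7630/m(43, L(9)) = -7630/4 = -7630*1/4 = -3815/2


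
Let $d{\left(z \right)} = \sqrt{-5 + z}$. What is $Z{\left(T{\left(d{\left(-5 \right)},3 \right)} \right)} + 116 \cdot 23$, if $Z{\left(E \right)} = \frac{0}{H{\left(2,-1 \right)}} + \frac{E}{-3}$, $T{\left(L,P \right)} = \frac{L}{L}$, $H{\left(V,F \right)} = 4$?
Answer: $\frac{8003}{3} \approx 2667.7$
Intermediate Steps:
$T{\left(L,P \right)} = 1$
$Z{\left(E \right)} = - \frac{E}{3}$ ($Z{\left(E \right)} = \frac{0}{4} + \frac{E}{-3} = 0 \cdot \frac{1}{4} + E \left(- \frac{1}{3}\right) = 0 - \frac{E}{3} = - \frac{E}{3}$)
$Z{\left(T{\left(d{\left(-5 \right)},3 \right)} \right)} + 116 \cdot 23 = \left(- \frac{1}{3}\right) 1 + 116 \cdot 23 = - \frac{1}{3} + 2668 = \frac{8003}{3}$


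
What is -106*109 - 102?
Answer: -11656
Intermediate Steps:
-106*109 - 102 = -11554 - 102 = -11656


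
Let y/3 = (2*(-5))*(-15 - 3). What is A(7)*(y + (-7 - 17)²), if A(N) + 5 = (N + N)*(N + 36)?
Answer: 666252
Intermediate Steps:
A(N) = -5 + 2*N*(36 + N) (A(N) = -5 + (N + N)*(N + 36) = -5 + (2*N)*(36 + N) = -5 + 2*N*(36 + N))
y = 540 (y = 3*((2*(-5))*(-15 - 3)) = 3*(-10*(-18)) = 3*180 = 540)
A(7)*(y + (-7 - 17)²) = (-5 + 2*7² + 72*7)*(540 + (-7 - 17)²) = (-5 + 2*49 + 504)*(540 + (-24)²) = (-5 + 98 + 504)*(540 + 576) = 597*1116 = 666252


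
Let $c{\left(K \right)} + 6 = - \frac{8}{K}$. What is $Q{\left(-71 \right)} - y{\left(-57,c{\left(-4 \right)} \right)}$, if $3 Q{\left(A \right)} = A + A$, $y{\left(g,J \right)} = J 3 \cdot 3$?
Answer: $- \frac{34}{3} \approx -11.333$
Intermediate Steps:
$c{\left(K \right)} = -6 - \frac{8}{K}$
$y{\left(g,J \right)} = 9 J$ ($y{\left(g,J \right)} = 3 J 3 = 9 J$)
$Q{\left(A \right)} = \frac{2 A}{3}$ ($Q{\left(A \right)} = \frac{A + A}{3} = \frac{2 A}{3}$)
$Q{\left(-71 \right)} - y{\left(-57,c{\left(-4 \right)} \right)} = \frac{2}{3} \left(-71\right) - 9 \left(-6 - \frac{8}{-4}\right) = - \frac{142}{3} - 9 \left(-6 - -2\right) = - \frac{142}{3} - 9 \left(-6 + 2\right) = - \frac{142}{3} - 9 \left(-4\right) = - \frac{142}{3} - -36 = - \frac{142}{3} + 36 = - \frac{34}{3}$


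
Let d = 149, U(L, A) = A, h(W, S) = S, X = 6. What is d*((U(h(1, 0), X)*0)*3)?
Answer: 0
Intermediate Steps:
d*((U(h(1, 0), X)*0)*3) = 149*((6*0)*3) = 149*(0*3) = 149*0 = 0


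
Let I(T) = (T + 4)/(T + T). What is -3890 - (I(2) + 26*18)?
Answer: -8719/2 ≈ -4359.5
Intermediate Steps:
I(T) = (4 + T)/(2*T) (I(T) = (4 + T)/((2*T)) = (4 + T)*(1/(2*T)) = (4 + T)/(2*T))
-3890 - (I(2) + 26*18) = -3890 - ((½)*(4 + 2)/2 + 26*18) = -3890 - ((½)*(½)*6 + 468) = -3890 - (3/2 + 468) = -3890 - 1*939/2 = -3890 - 939/2 = -8719/2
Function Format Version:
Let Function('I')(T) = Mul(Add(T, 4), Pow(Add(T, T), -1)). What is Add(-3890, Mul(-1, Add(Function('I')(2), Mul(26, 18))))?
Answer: Rational(-8719, 2) ≈ -4359.5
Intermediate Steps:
Function('I')(T) = Mul(Rational(1, 2), Pow(T, -1), Add(4, T)) (Function('I')(T) = Mul(Add(4, T), Pow(Mul(2, T), -1)) = Mul(Add(4, T), Mul(Rational(1, 2), Pow(T, -1))) = Mul(Rational(1, 2), Pow(T, -1), Add(4, T)))
Add(-3890, Mul(-1, Add(Function('I')(2), Mul(26, 18)))) = Add(-3890, Mul(-1, Add(Mul(Rational(1, 2), Pow(2, -1), Add(4, 2)), Mul(26, 18)))) = Add(-3890, Mul(-1, Add(Mul(Rational(1, 2), Rational(1, 2), 6), 468))) = Add(-3890, Mul(-1, Add(Rational(3, 2), 468))) = Add(-3890, Mul(-1, Rational(939, 2))) = Add(-3890, Rational(-939, 2)) = Rational(-8719, 2)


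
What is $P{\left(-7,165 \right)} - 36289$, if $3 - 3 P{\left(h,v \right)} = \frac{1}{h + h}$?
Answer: $- \frac{1524095}{42} \approx -36288.0$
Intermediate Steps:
$P{\left(h,v \right)} = 1 - \frac{1}{6 h}$ ($P{\left(h,v \right)} = 1 - \frac{1}{3 \left(h + h\right)} = 1 - \frac{1}{3 \cdot 2 h} = 1 - \frac{\frac{1}{2} \frac{1}{h}}{3} = 1 - \frac{1}{6 h}$)
$P{\left(-7,165 \right)} - 36289 = \frac{- \frac{1}{6} - 7}{-7} - 36289 = \left(- \frac{1}{7}\right) \left(- \frac{43}{6}\right) - 36289 = \frac{43}{42} - 36289 = - \frac{1524095}{42}$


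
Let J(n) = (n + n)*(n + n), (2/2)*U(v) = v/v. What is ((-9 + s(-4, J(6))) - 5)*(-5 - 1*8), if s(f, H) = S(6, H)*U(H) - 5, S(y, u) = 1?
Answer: 234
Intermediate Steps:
U(v) = 1 (U(v) = v/v = 1)
J(n) = 4*n**2 (J(n) = (2*n)*(2*n) = 4*n**2)
s(f, H) = -4 (s(f, H) = 1*1 - 5 = 1 - 5 = -4)
((-9 + s(-4, J(6))) - 5)*(-5 - 1*8) = ((-9 - 4) - 5)*(-5 - 1*8) = (-13 - 5)*(-5 - 8) = -18*(-13) = 234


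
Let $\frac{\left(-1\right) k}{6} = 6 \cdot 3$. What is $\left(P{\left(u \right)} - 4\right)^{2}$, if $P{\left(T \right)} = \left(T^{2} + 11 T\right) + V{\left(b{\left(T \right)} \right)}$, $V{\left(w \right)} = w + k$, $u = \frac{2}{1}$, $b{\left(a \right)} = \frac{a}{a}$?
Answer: $7225$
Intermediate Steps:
$k = -108$ ($k = - 6 \cdot 6 \cdot 3 = \left(-6\right) 18 = -108$)
$b{\left(a \right)} = 1$
$u = 2$ ($u = 2 \cdot 1 = 2$)
$V{\left(w \right)} = -108 + w$ ($V{\left(w \right)} = w - 108 = -108 + w$)
$P{\left(T \right)} = -107 + T^{2} + 11 T$ ($P{\left(T \right)} = \left(T^{2} + 11 T\right) + \left(-108 + 1\right) = \left(T^{2} + 11 T\right) - 107 = -107 + T^{2} + 11 T$)
$\left(P{\left(u \right)} - 4\right)^{2} = \left(\left(-107 + 2^{2} + 11 \cdot 2\right) - 4\right)^{2} = \left(\left(-107 + 4 + 22\right) - 4\right)^{2} = \left(-81 - 4\right)^{2} = \left(-85\right)^{2} = 7225$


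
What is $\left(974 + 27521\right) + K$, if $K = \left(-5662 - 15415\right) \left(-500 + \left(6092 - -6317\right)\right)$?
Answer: $-250977498$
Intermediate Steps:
$K = -251005993$ ($K = - 21077 \left(-500 + \left(6092 + 6317\right)\right) = - 21077 \left(-500 + 12409\right) = \left(-21077\right) 11909 = -251005993$)
$\left(974 + 27521\right) + K = \left(974 + 27521\right) - 251005993 = 28495 - 251005993 = -250977498$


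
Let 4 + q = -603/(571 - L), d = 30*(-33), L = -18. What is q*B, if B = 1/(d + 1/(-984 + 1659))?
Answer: 1997325/393598661 ≈ 0.0050745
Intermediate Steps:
d = -990
B = -675/668249 (B = 1/(-990 + 1/(-984 + 1659)) = 1/(-990 + 1/675) = 1/(-668249/675) = -675/668249 ≈ -0.0010101)
q = -2959/589 (q = -4 - 603/(571 - 1*(-18)) = -4 - 603/(571 + 18) = -4 - 603/589 = -2959/589 ≈ -5.0238)
q*B = -2959/589*(-675/668249) = 1997325/393598661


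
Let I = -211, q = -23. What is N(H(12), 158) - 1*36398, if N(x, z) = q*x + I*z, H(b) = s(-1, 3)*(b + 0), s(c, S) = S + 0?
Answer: -70564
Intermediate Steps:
s(c, S) = S
H(b) = 3*b (H(b) = 3*(b + 0) = 3*b)
N(x, z) = -211*z - 23*x (N(x, z) = -23*x - 211*z = -211*z - 23*x)
N(H(12), 158) - 1*36398 = (-211*158 - 69*12) - 1*36398 = (-33338 - 23*36) - 36398 = (-33338 - 828) - 36398 = -34166 - 36398 = -70564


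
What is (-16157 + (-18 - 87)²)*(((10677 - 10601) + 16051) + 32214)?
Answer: -248086012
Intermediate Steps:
(-16157 + (-18 - 87)²)*(((10677 - 10601) + 16051) + 32214) = (-16157 + (-105)²)*((76 + 16051) + 32214) = (-16157 + 11025)*(16127 + 32214) = -5132*48341 = -248086012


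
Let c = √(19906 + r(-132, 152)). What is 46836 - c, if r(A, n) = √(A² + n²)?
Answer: 46836 - √(19906 + 4*√2533) ≈ 46694.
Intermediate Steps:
c = √(19906 + 4*√2533) (c = √(19906 + √((-132)² + 152²)) = √(19906 + √(17424 + 23104)) = √(19906 + √40528) = √(19906 + 4*√2533) ≈ 141.80)
46836 - c = 46836 - √(19906 + 4*√2533)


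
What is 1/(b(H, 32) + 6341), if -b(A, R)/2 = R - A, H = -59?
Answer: 1/6159 ≈ 0.00016236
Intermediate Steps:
b(A, R) = -2*R + 2*A (b(A, R) = -2*(R - A) = -2*R + 2*A)
1/(b(H, 32) + 6341) = 1/((-2*32 + 2*(-59)) + 6341) = 1/((-64 - 118) + 6341) = 1/(-182 + 6341) = 1/6159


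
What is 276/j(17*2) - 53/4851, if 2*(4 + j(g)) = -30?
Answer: -1339883/92169 ≈ -14.537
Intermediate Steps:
j(g) = -19 (j(g) = -4 + (½)*(-30) = -4 - 15 = -19)
276/j(17*2) - 53/4851 = 276/(-19) - 53/4851 = 276*(-1/19) - 53*1/4851 = -276/19 - 53/4851 = -1339883/92169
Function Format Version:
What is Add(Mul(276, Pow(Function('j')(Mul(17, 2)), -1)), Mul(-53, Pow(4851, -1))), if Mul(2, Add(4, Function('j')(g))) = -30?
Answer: Rational(-1339883, 92169) ≈ -14.537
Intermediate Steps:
Function('j')(g) = -19 (Function('j')(g) = Add(-4, Mul(Rational(1, 2), -30)) = Add(-4, -15) = -19)
Add(Mul(276, Pow(Function('j')(Mul(17, 2)), -1)), Mul(-53, Pow(4851, -1))) = Add(Mul(276, Pow(-19, -1)), Mul(-53, Pow(4851, -1))) = Add(Mul(276, Rational(-1, 19)), Mul(-53, Rational(1, 4851))) = Add(Rational(-276, 19), Rational(-53, 4851)) = Rational(-1339883, 92169)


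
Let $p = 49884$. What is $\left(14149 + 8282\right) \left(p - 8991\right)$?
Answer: $917270883$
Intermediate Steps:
$\left(14149 + 8282\right) \left(p - 8991\right) = \left(14149 + 8282\right) \left(49884 - 8991\right) = 22431 \cdot 40893 = 917270883$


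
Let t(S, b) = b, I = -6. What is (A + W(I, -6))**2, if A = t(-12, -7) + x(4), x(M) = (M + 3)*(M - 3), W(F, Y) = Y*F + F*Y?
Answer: 5184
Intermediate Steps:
W(F, Y) = 2*F*Y (W(F, Y) = F*Y + F*Y = 2*F*Y)
x(M) = (-3 + M)*(3 + M) (x(M) = (3 + M)*(-3 + M) = (-3 + M)*(3 + M))
A = 0 (A = -7 + (-9 + 4**2) = -7 + (-9 + 16) = -7 + 7 = 0)
(A + W(I, -6))**2 = (0 + 2*(-6)*(-6))**2 = (0 + 72)**2 = 72**2 = 5184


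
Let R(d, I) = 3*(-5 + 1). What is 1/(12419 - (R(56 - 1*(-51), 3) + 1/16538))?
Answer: 16538/205583877 ≈ 8.0444e-5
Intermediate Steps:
R(d, I) = -12 (R(d, I) = 3*(-4) = -12)
1/(12419 - (R(56 - 1*(-51), 3) + 1/16538)) = 1/(12419 - (-12 + 1/16538)) = 1/(12419 - 1*(-198455/16538)) = 1/(12419 + 198455/16538) = 1/(205583877/16538) = 16538/205583877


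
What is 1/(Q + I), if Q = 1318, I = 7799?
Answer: 1/9117 ≈ 0.00010969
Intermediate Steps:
1/(Q + I) = 1/(1318 + 7799) = 1/9117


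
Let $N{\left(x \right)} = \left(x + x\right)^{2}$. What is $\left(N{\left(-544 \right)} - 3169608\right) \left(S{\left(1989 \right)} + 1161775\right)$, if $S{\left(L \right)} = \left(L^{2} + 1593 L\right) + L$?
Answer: $-16459559714768$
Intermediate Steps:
$N{\left(x \right)} = 4 x^{2}$ ($N{\left(x \right)} = \left(2 x\right)^{2} = 4 x^{2}$)
$S{\left(L \right)} = L^{2} + 1594 L$
$\left(N{\left(-544 \right)} - 3169608\right) \left(S{\left(1989 \right)} + 1161775\right) = \left(4 \left(-544\right)^{2} - 3169608\right) \left(1989 \left(1594 + 1989\right) + 1161775\right) = \left(4 \cdot 295936 - 3169608\right) \left(1989 \cdot 3583 + 1161775\right) = \left(1183744 - 3169608\right) \left(7126587 + 1161775\right) = \left(-1985864\right) 8288362 = -16459559714768$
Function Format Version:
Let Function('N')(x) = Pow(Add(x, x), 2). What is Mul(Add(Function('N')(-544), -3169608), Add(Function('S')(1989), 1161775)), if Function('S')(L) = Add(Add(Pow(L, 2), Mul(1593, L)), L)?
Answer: -16459559714768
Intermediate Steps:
Function('N')(x) = Mul(4, Pow(x, 2)) (Function('N')(x) = Pow(Mul(2, x), 2) = Mul(4, Pow(x, 2)))
Function('S')(L) = Add(Pow(L, 2), Mul(1594, L))
Mul(Add(Function('N')(-544), -3169608), Add(Function('S')(1989), 1161775)) = Mul(Add(Mul(4, Pow(-544, 2)), -3169608), Add(Mul(1989, Add(1594, 1989)), 1161775)) = Mul(Add(Mul(4, 295936), -3169608), Add(Mul(1989, 3583), 1161775)) = Mul(Add(1183744, -3169608), Add(7126587, 1161775)) = Mul(-1985864, 8288362) = -16459559714768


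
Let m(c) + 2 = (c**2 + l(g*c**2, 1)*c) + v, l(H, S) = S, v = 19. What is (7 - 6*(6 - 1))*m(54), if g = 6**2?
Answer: -68701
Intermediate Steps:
g = 36
m(c) = 17 + c + c**2 (m(c) = -2 + ((c**2 + 1*c) + 19) = -2 + ((c**2 + c) + 19) = -2 + ((c + c**2) + 19) = -2 + (19 + c + c**2) = 17 + c + c**2)
(7 - 6*(6 - 1))*m(54) = (7 - 6*(6 - 1))*(17 + 54 + 54**2) = (7 - 6*5)*(17 + 54 + 2916) = (7 - 1*30)*2987 = (7 - 30)*2987 = -23*2987 = -68701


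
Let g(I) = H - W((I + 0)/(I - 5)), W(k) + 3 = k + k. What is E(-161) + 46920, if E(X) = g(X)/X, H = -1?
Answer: 626991955/13363 ≈ 46920.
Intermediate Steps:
W(k) = -3 + 2*k (W(k) = -3 + (k + k) = -3 + 2*k)
g(I) = 2 - 2*I/(-5 + I) (g(I) = -1 - (-3 + 2*((I + 0)/(I - 5))) = -1 - (-3 + 2*(I/(-5 + I))) = -1 - (-3 + 2*I/(-5 + I)) = -1 + (3 - 2*I/(-5 + I)) = 2 - 2*I/(-5 + I))
E(X) = -10/(X*(-5 + X)) (E(X) = (-10/(-5 + X))/X = -10/(X*(-5 + X)))
E(-161) + 46920 = -10/(-161*(-5 - 161)) + 46920 = -10*(-1/161)/(-166) + 46920 = -10*(-1/161)*(-1/166) + 46920 = -5/13363 + 46920 = 626991955/13363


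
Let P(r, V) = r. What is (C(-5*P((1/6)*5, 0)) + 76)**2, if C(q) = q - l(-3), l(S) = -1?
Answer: 190969/36 ≈ 5304.7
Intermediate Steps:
C(q) = 1 + q (C(q) = q - 1*(-1) = q + 1 = 1 + q)
(C(-5*P((1/6)*5, 0)) + 76)**2 = ((1 - 5*1/6*5) + 76)**2 = ((1 - 5*1*(1/6)*5) + 76)**2 = ((1 - 5*5/6) + 76)**2 = ((1 - 25/6) + 76)**2 = (-19/6 + 76)**2 = (437/6)**2 = 190969/36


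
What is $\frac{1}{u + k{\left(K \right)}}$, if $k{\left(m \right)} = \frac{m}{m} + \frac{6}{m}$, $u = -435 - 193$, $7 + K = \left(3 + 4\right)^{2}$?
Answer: $- \frac{7}{4388} \approx -0.0015953$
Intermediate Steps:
$K = 42$ ($K = -7 + \left(3 + 4\right)^{2} = -7 + 7^{2} = -7 + 49 = 42$)
$u = -628$ ($u = -435 - 193 = -628$)
$k{\left(m \right)} = 1 + \frac{6}{m}$
$\frac{1}{u + k{\left(K \right)}} = \frac{1}{-628 + \frac{6 + 42}{42}} = \frac{1}{-628 + \frac{1}{42} \cdot 48} = \frac{1}{-628 + \frac{8}{7}} = \frac{1}{- \frac{4388}{7}} = - \frac{7}{4388}$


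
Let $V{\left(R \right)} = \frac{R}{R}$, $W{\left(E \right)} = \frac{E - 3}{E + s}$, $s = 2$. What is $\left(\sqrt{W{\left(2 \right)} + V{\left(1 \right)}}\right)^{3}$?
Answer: $\frac{3 \sqrt{3}}{8} \approx 0.64952$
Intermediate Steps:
$W{\left(E \right)} = \frac{-3 + E}{2 + E}$ ($W{\left(E \right)} = \frac{E - 3}{E + 2} = \frac{-3 + E}{2 + E}$)
$V{\left(R \right)} = 1$
$\left(\sqrt{W{\left(2 \right)} + V{\left(1 \right)}}\right)^{3} = \left(\sqrt{\frac{-3 + 2}{2 + 2} + 1}\right)^{3} = \left(\sqrt{\frac{1}{4} \left(-1\right) + 1}\right)^{3} = \left(\sqrt{- \frac{1}{4} + 1}\right)^{3} = \left(\sqrt{\frac{3}{4}}\right)^{3} = \left(\frac{\sqrt{3}}{2}\right)^{3} = \frac{3 \sqrt{3}}{8}$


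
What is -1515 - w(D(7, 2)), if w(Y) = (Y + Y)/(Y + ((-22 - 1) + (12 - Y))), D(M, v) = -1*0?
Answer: -1515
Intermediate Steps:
D(M, v) = 0
w(Y) = -2*Y/11 (w(Y) = (2*Y)/(Y + (-23 + (12 - Y))) = (2*Y)/(Y + (-11 - Y)) = (2*Y)/(-11) = (2*Y)*(-1/11) = -2*Y/11)
-1515 - w(D(7, 2)) = -1515 - (-2)*0/11 = -1515 - 1*0 = -1515 + 0 = -1515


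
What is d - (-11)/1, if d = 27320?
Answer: 27331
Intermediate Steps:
d - (-11)/1 = 27320 - (-11)/1 = 27320 - (-11) = 27320 - 1*(-11) = 27320 + 11 = 27331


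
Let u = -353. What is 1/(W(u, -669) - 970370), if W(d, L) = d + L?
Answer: -1/971392 ≈ -1.0294e-6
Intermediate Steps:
W(d, L) = L + d
1/(W(u, -669) - 970370) = 1/((-669 - 353) - 970370) = 1/(-1022 - 970370) = 1/(-971392) = -1/971392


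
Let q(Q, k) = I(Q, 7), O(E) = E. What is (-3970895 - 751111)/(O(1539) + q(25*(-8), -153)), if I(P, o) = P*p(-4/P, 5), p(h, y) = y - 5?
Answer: -1574002/513 ≈ -3068.2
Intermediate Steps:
p(h, y) = -5 + y
I(P, o) = 0 (I(P, o) = P*(-5 + 5) = P*0 = 0)
q(Q, k) = 0
(-3970895 - 751111)/(O(1539) + q(25*(-8), -153)) = (-3970895 - 751111)/(1539 + 0) = -4722006/1539 = -4722006*1/1539 = -1574002/513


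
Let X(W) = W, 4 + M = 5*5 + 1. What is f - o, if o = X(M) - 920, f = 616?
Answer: 1514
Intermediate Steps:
M = 22 (M = -4 + (5*5 + 1) = -4 + (25 + 1) = -4 + 26 = 22)
o = -898 (o = 22 - 920 = -898)
f - o = 616 - 1*(-898) = 616 + 898 = 1514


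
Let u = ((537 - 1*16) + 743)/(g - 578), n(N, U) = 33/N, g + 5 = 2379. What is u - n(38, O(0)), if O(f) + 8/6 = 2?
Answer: -2809/17062 ≈ -0.16463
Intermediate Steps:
g = 2374 (g = -5 + 2379 = 2374)
O(f) = ⅔ (O(f) = -4/3 + 2 = ⅔)
u = 316/449 (u = ((537 - 1*16) + 743)/(2374 - 578) = ((537 - 16) + 743)/1796 = (521 + 743)*(1/1796) = 1264*(1/1796) = 316/449 ≈ 0.70379)
u - n(38, O(0)) = 316/449 - 33/38 = -2809/17062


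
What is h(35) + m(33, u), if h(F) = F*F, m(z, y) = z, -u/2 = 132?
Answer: 1258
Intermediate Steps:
u = -264 (u = -2*132 = -264)
h(F) = F²
h(35) + m(33, u) = 35² + 33 = 1225 + 33 = 1258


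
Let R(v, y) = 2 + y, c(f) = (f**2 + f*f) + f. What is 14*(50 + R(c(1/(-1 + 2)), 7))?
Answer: 826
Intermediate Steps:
c(f) = f + 2*f**2 (c(f) = (f**2 + f**2) + f = 2*f**2 + f = f + 2*f**2)
14*(50 + R(c(1/(-1 + 2)), 7)) = 14*(50 + (2 + 7)) = 14*(50 + 9) = 14*59 = 826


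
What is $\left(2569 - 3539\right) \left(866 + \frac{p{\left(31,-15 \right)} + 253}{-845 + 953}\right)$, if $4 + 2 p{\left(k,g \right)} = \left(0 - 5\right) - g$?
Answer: $- \frac{22742620}{27} \approx -8.4232 \cdot 10^{5}$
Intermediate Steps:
$p{\left(k,g \right)} = - \frac{9}{2} - \frac{g}{2}$ ($p{\left(k,g \right)} = -2 + \frac{\left(0 - 5\right) - g}{2} = -2 + \frac{-5 - g}{2} = -2 - \left(\frac{5}{2} + \frac{g}{2}\right) = - \frac{9}{2} - \frac{g}{2}$)
$\left(2569 - 3539\right) \left(866 + \frac{p{\left(31,-15 \right)} + 253}{-845 + 953}\right) = \left(2569 - 3539\right) \left(866 + \frac{\left(- \frac{9}{2} - - \frac{15}{2}\right) + 253}{-845 + 953}\right) = - 970 \left(866 + \frac{\left(- \frac{9}{2} + \frac{15}{2}\right) + 253}{108}\right) = - 970 \left(866 + \left(3 + 253\right) \frac{1}{108}\right) = - 970 \left(866 + 256 \cdot \frac{1}{108}\right) = - 970 \left(866 + \frac{64}{27}\right) = \left(-970\right) \frac{23446}{27} = - \frac{22742620}{27}$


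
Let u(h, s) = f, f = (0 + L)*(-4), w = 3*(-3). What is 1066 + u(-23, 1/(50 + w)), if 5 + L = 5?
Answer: 1066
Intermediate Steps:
w = -9
L = 0 (L = -5 + 5 = 0)
f = 0 (f = (0 + 0)*(-4) = 0*(-4) = 0)
u(h, s) = 0
1066 + u(-23, 1/(50 + w)) = 1066 + 0 = 1066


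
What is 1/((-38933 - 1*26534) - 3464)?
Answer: -1/68931 ≈ -1.4507e-5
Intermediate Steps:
1/((-38933 - 1*26534) - 3464) = 1/((-38933 - 26534) - 3464) = 1/(-65467 - 3464) = 1/(-68931) = -1/68931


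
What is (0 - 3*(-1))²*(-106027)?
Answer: -954243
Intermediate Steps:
(0 - 3*(-1))²*(-106027) = (0 + 3)²*(-106027) = 3²*(-106027) = 9*(-106027) = -954243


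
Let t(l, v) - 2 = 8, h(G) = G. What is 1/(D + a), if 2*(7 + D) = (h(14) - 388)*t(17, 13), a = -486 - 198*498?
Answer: -1/100967 ≈ -9.9042e-6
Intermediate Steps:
t(l, v) = 10 (t(l, v) = 2 + 8 = 10)
a = -99090 (a = -486 - 98604 = -99090)
D = -1877 (D = -7 + ((14 - 388)*10)/2 = -7 + (-374*10)/2 = -7 + (1/2)*(-3740) = -7 - 1870 = -1877)
1/(D + a) = 1/(-1877 - 99090) = 1/(-100967) = -1/100967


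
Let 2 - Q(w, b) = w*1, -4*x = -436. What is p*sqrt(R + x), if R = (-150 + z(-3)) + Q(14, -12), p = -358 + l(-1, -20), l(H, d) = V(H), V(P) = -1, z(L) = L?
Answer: -718*I*sqrt(14) ≈ -2686.5*I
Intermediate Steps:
x = 109 (x = -1/4*(-436) = 109)
l(H, d) = -1
p = -359 (p = -358 - 1 = -359)
Q(w, b) = 2 - w
R = -165 (R = (-150 - 3) + (2 - 1*14) = -153 + (2 - 14) = -153 - 12 = -165)
p*sqrt(R + x) = -359*sqrt(-165 + 109) = -718*I*sqrt(14)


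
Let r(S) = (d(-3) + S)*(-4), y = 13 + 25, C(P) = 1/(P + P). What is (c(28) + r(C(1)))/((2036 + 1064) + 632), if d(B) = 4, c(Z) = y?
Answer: 5/933 ≈ 0.0053591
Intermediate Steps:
C(P) = 1/(2*P)
y = 38
c(Z) = 38
r(S) = -16 - 4*S (r(S) = (4 + S)*(-4) = -16 - 4*S)
(c(28) + r(C(1)))/((2036 + 1064) + 632) = (38 + (-16 - 2/1))/((2036 + 1064) + 632) = (38 + (-16 - 2))/(3100 + 632) = (38 + (-16 - 4*½))/3732 = (38 + (-16 - 2))*(1/3732) = (38 - 18)*(1/3732) = 20*(1/3732) = 5/933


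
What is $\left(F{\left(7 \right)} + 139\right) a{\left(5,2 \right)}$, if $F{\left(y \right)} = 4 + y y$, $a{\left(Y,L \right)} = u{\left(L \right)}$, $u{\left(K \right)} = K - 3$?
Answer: $-192$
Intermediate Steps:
$u{\left(K \right)} = -3 + K$
$a{\left(Y,L \right)} = -3 + L$
$F{\left(y \right)} = 4 + y^{2}$
$\left(F{\left(7 \right)} + 139\right) a{\left(5,2 \right)} = \left(\left(4 + 7^{2}\right) + 139\right) \left(-3 + 2\right) = \left(\left(4 + 49\right) + 139\right) \left(-1\right) = \left(53 + 139\right) \left(-1\right) = 192 \left(-1\right) = -192$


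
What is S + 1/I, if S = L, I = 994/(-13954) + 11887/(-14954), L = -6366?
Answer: -575385347800/90367737 ≈ -6367.2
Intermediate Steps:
I = -90367737/104334058 (I = 994*(-1/13954) + 11887*(-1/14954) = -497/6977 - 11887/14954 = -90367737/104334058 ≈ -0.86614)
S = -6366
S + 1/I = -6366 + 1/(-90367737/104334058) = -6366 - 104334058/90367737 = -575385347800/90367737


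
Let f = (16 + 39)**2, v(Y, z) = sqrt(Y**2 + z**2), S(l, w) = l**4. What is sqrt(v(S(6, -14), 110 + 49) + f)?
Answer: sqrt(3025 + 3*sqrt(189433)) ≈ 65.808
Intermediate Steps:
f = 3025 (f = 55**2 = 3025)
sqrt(v(S(6, -14), 110 + 49) + f) = sqrt(sqrt((6**4)**2 + (110 + 49)**2) + 3025) = sqrt(sqrt(1296**2 + 159**2) + 3025) = sqrt(sqrt(1679616 + 25281) + 3025) = sqrt(sqrt(1704897) + 3025) = sqrt(3*sqrt(189433) + 3025) = sqrt(3025 + 3*sqrt(189433))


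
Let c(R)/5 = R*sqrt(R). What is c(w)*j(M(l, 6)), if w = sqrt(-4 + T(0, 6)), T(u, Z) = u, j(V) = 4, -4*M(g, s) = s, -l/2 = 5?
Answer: -40 + 40*I ≈ -40.0 + 40.0*I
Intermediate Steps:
l = -10 (l = -2*5 = -10)
M(g, s) = -s/4
w = 2*I (w = sqrt(-4 + 0) = sqrt(-4) = 2*I ≈ 2.0*I)
c(R) = 5*R**(3/2) (c(R) = 5*(R*sqrt(R)) = 5*R**(3/2))
c(w)*j(M(l, 6)) = (5*(2*I)**(3/2))*4 = (5*(1 + I)**3)*4 = 20*(1 + I)**3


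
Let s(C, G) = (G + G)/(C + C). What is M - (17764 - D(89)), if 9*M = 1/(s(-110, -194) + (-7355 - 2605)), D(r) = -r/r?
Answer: -87569494210/4929327 ≈ -17765.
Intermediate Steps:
D(r) = -1 (D(r) = -1*1 = -1)
s(C, G) = G/C (s(C, G) = (2*G)/((2*C)) = (2*G)*(1/(2*C)) = G/C)
M = -55/4929327 (M = 1/(9*(-194/(-110) + (-7355 - 2605))) = 1/(9*(-194*(-1/110) - 9960)) = 1/(9*(97/55 - 9960)) = 1/(9*(-547703/55)) = (1/9)*(-55/547703) = -55/4929327 ≈ -1.1158e-5)
M - (17764 - D(89)) = -55/4929327 - (17764 - 1*(-1)) = -55/4929327 - (17764 + 1) = -55/4929327 - 1*17765 = -55/4929327 - 17765 = -87569494210/4929327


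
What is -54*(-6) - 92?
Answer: 232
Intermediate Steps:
-54*(-6) - 92 = 324 - 92 = 232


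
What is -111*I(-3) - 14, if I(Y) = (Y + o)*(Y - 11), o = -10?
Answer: -20216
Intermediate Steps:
I(Y) = (-11 + Y)*(-10 + Y) (I(Y) = (Y - 10)*(Y - 11) = (-10 + Y)*(-11 + Y) = (-11 + Y)*(-10 + Y))
-111*I(-3) - 14 = -111*(110 + (-3)² - 21*(-3)) - 14 = -111*(110 + 9 + 63) - 14 = -111*182 - 14 = -20202 - 14 = -20216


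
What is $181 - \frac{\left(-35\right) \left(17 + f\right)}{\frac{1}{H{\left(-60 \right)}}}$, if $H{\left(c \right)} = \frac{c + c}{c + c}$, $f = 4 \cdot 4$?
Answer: $1336$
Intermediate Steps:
$f = 16$
$H{\left(c \right)} = 1$ ($H{\left(c \right)} = \frac{2 c}{2 c} = 2 c \frac{1}{2 c} = 1$)
$181 - \frac{\left(-35\right) \left(17 + f\right)}{\frac{1}{H{\left(-60 \right)}}} = 181 - \frac{\left(-35\right) \left(17 + 16\right)}{1^{-1}} = 181 - \frac{\left(-35\right) 33}{1} = 181 - \left(-1155\right) 1 = 181 - -1155 = 181 + 1155 = 1336$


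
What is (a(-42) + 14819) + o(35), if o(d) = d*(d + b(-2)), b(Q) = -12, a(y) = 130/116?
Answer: 906257/58 ≈ 15625.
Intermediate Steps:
a(y) = 65/58 (a(y) = 130*(1/116) = 65/58)
o(d) = d*(-12 + d) (o(d) = d*(d - 12) = d*(-12 + d))
(a(-42) + 14819) + o(35) = (65/58 + 14819) + 35*(-12 + 35) = 859567/58 + 35*23 = 859567/58 + 805 = 906257/58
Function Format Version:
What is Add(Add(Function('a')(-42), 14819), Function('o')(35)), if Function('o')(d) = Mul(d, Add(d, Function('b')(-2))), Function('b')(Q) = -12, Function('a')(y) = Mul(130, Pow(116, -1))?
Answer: Rational(906257, 58) ≈ 15625.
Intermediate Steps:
Function('a')(y) = Rational(65, 58) (Function('a')(y) = Mul(130, Rational(1, 116)) = Rational(65, 58))
Function('o')(d) = Mul(d, Add(-12, d)) (Function('o')(d) = Mul(d, Add(d, -12)) = Mul(d, Add(-12, d)))
Add(Add(Function('a')(-42), 14819), Function('o')(35)) = Add(Add(Rational(65, 58), 14819), Mul(35, Add(-12, 35))) = Add(Rational(859567, 58), Mul(35, 23)) = Add(Rational(859567, 58), 805) = Rational(906257, 58)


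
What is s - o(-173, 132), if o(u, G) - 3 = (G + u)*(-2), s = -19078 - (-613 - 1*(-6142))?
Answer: -24692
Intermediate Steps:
s = -24607 (s = -19078 - (-613 + 6142) = -19078 - 1*5529 = -19078 - 5529 = -24607)
o(u, G) = 3 - 2*G - 2*u (o(u, G) = 3 + (G + u)*(-2) = 3 + (-2*G - 2*u) = 3 - 2*G - 2*u)
s - o(-173, 132) = -24607 - (3 - 2*132 - 2*(-173)) = -24607 - (3 - 264 + 346) = -24607 - 1*85 = -24607 - 85 = -24692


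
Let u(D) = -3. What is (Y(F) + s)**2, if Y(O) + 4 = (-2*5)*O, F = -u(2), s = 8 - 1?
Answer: 729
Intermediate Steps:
s = 7
F = 3 (F = -1*(-3) = 3)
Y(O) = -4 - 10*O (Y(O) = -4 + (-2*5)*O = -4 - 10*O)
(Y(F) + s)**2 = ((-4 - 10*3) + 7)**2 = ((-4 - 30) + 7)**2 = (-34 + 7)**2 = (-27)**2 = 729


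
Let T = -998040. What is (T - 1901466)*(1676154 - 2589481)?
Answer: 2648197116462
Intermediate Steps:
(T - 1901466)*(1676154 - 2589481) = (-998040 - 1901466)*(1676154 - 2589481) = -2899506*(-913327) = 2648197116462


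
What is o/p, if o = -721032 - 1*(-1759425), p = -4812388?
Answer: -1038393/4812388 ≈ -0.21578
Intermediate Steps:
o = 1038393 (o = -721032 + 1759425 = 1038393)
o/p = 1038393/(-4812388) = 1038393*(-1/4812388) = -1038393/4812388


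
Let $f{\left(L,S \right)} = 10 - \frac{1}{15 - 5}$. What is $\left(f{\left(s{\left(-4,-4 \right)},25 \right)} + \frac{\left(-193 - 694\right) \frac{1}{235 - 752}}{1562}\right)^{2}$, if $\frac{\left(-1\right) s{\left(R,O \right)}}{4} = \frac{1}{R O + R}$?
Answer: $\frac{399567277094041}{4075896643225} \approx 98.032$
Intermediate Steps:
$s{\left(R,O \right)} = - \frac{4}{R + O R}$ ($s{\left(R,O \right)} = - \frac{4}{R O + R} = - \frac{4}{O R + R} = - \frac{4}{R + O R}$)
$f{\left(L,S \right)} = \frac{99}{10}$ ($f{\left(L,S \right)} = 10 - \frac{1}{10} = \frac{99}{10}$)
$\left(f{\left(s{\left(-4,-4 \right)},25 \right)} + \frac{\left(-193 - 694\right) \frac{1}{235 - 752}}{1562}\right)^{2} = \left(\frac{99}{10} + \frac{\left(-193 - 694\right) \frac{1}{235 - 752}}{1562}\right)^{2} = \left(\frac{99}{10} + - \frac{887}{-517} \cdot \frac{1}{1562}\right)^{2} = \left(\frac{99}{10} + \left(-887\right) \left(- \frac{1}{517}\right) \frac{1}{1562}\right)^{2} = \left(\frac{99}{10} + \frac{887}{517} \cdot \frac{1}{1562}\right)^{2} = \left(\frac{99}{10} + \frac{887}{807554}\right)^{2} = \left(\frac{19989179}{2018885}\right)^{2} = \frac{399567277094041}{4075896643225}$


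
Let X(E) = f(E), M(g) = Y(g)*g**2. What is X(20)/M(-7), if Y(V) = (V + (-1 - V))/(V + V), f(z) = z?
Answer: 40/7 ≈ 5.7143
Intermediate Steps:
Y(V) = -1/(2*V)
M(g) = -g/2 (M(g) = (-1/(2*g))*g**2 = -g/2)
X(E) = E
X(20)/M(-7) = 20/((-1/2*(-7))) = 20/(7/2) = 20*(2/7) = 40/7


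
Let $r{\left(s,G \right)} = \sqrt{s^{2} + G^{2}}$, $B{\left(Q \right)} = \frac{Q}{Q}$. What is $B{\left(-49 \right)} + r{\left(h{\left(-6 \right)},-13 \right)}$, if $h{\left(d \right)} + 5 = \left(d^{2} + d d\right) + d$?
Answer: $1 + \sqrt{3890} \approx 63.37$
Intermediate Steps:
$h{\left(d \right)} = -5 + d + 2 d^{2}$ ($h{\left(d \right)} = -5 + \left(\left(d^{2} + d d\right) + d\right) = -5 + \left(\left(d^{2} + d^{2}\right) + d\right) = -5 + \left(2 d^{2} + d\right) = -5 + \left(d + 2 d^{2}\right) = -5 + d + 2 d^{2}$)
$B{\left(Q \right)} = 1$
$r{\left(s,G \right)} = \sqrt{G^{2} + s^{2}}$
$B{\left(-49 \right)} + r{\left(h{\left(-6 \right)},-13 \right)} = 1 + \sqrt{\left(-13\right)^{2} + \left(-5 - 6 + 2 \left(-6\right)^{2}\right)^{2}} = 1 + \sqrt{169 + \left(-5 - 6 + 2 \cdot 36\right)^{2}} = 1 + \sqrt{169 + \left(-5 - 6 + 72\right)^{2}} = 1 + \sqrt{169 + 61^{2}} = 1 + \sqrt{169 + 3721} = 1 + \sqrt{3890}$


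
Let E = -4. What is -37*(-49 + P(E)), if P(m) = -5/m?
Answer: 7067/4 ≈ 1766.8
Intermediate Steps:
-37*(-49 + P(E)) = -37*(-49 - 5/(-4)) = -37*(-49 - 5*(-¼)) = -37*(-49 + 5/4) = -37*(-191/4) = 7067/4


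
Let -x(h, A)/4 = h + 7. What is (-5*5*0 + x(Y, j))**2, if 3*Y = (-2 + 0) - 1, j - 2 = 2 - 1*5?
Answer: 576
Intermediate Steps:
j = -1 (j = 2 + (2 - 1*5) = 2 + (2 - 5) = 2 - 3 = -1)
Y = -1 (Y = ((-2 + 0) - 1)/3 = (-2 - 1)/3 = (1/3)*(-3) = -1)
x(h, A) = -28 - 4*h (x(h, A) = -4*(h + 7) = -4*(7 + h) = -28 - 4*h)
(-5*5*0 + x(Y, j))**2 = (-5*5*0 + (-28 - 4*(-1)))**2 = (-25*0 + (-28 + 4))**2 = (0 - 24)**2 = (-24)**2 = 576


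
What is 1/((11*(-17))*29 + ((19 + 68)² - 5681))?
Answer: -1/3535 ≈ -0.00028289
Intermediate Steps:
1/((11*(-17))*29 + ((19 + 68)² - 5681)) = 1/(-187*29 + (87² - 5681)) = 1/(-5423 + (7569 - 5681)) = 1/(-5423 + 1888) = 1/(-3535) = -1/3535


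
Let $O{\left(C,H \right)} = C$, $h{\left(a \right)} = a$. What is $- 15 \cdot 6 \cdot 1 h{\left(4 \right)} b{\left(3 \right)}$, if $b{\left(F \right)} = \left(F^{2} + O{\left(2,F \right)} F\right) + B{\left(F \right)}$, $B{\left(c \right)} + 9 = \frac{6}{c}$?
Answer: $-2880$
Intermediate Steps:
$B{\left(c \right)} = -9 + \frac{6}{c}$
$b{\left(F \right)} = -9 + F^{2} + 2 F + \frac{6}{F}$ ($b{\left(F \right)} = \left(F^{2} + 2 F\right) - \left(9 - \frac{6}{F}\right) = -9 + F^{2} + 2 F + \frac{6}{F}$)
$- 15 \cdot 6 \cdot 1 h{\left(4 \right)} b{\left(3 \right)} = - 15 \cdot 6 \cdot 1 \cdot 4 \left(-9 + 3^{2} + 2 \cdot 3 + \frac{6}{3}\right) = - 15 \cdot 6 \cdot 4 \left(-9 + 9 + 6 + 6 \cdot \frac{1}{3}\right) = \left(-15\right) 24 \left(-9 + 9 + 6 + 2\right) = \left(-360\right) 8 = -2880$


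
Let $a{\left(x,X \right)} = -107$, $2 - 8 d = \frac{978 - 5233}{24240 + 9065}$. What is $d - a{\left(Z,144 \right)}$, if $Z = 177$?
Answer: $\frac{5715989}{53288} \approx 107.27$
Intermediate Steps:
$d = \frac{14173}{53288}$ ($d = \frac{1}{4} - \frac{\left(978 - 5233\right) \frac{1}{24240 + 9065}}{8} = \frac{1}{4} - \frac{\left(-4255\right) \frac{1}{33305}}{8} = \frac{1}{4} - - \frac{851}{53288} = \frac{1}{4} + \frac{851}{53288} = \frac{14173}{53288} \approx 0.26597$)
$d - a{\left(Z,144 \right)} = \frac{14173}{53288} - -107 = \frac{14173}{53288} + 107 = \frac{5715989}{53288}$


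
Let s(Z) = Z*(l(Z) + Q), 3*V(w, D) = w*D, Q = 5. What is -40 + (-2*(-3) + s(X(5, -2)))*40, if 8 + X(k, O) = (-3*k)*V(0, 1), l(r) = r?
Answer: 1160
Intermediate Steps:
V(w, D) = D*w/3 (V(w, D) = (w*D)/3 = (D*w)/3 = D*w/3)
X(k, O) = -8 (X(k, O) = -8 + (-3*k)*((1/3)*1*0) = -8 - 3*k*0 = -8 + 0 = -8)
s(Z) = Z*(5 + Z) (s(Z) = Z*(Z + 5) = Z*(5 + Z))
-40 + (-2*(-3) + s(X(5, -2)))*40 = -40 + (-2*(-3) - 8*(5 - 8))*40 = -40 + (6 - 8*(-3))*40 = -40 + (6 + 24)*40 = -40 + 30*40 = -40 + 1200 = 1160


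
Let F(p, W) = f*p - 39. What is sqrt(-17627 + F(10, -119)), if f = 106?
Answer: 19*I*sqrt(46) ≈ 128.86*I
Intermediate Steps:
F(p, W) = -39 + 106*p (F(p, W) = 106*p - 39 = -39 + 106*p)
sqrt(-17627 + F(10, -119)) = sqrt(-17627 + (-39 + 106*10)) = sqrt(-17627 + (-39 + 1060)) = sqrt(-17627 + 1021) = sqrt(-16606) = 19*I*sqrt(46)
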